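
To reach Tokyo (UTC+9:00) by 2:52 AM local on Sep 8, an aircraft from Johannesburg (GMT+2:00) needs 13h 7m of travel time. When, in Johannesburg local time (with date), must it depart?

6:45 AM on Sep 7

Target arrival in UTC: 2:52 AM − 9:00 = 5:52 PM on Sep 7.
Subtract 13 hours 7 minutes → departure 4:45 AM UTC on Sep 7.
Johannesburg is UTC+2:00: 4:45 AM + 2:00 = 6:45 AM on Sep 7.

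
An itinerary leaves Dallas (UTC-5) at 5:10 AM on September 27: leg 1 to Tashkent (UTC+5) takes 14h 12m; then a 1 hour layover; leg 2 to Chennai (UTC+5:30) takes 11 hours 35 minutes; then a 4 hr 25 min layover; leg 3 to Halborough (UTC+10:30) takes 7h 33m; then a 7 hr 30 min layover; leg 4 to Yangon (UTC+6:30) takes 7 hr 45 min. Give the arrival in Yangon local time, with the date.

10:40 PM on Sep 29

Convert departure to UTC: 5:10 AM + 5:00 = 10:10 AM UTC on Sep 27.
Add 14 hours 12 minutes leg 1 → 12:22 AM UTC (Sep 28).
Add 1 hour layover in Tashkent → 1:22 AM UTC.
Add 11 hours 35 minutes leg 2 → 12:57 PM UTC.
Add 4 hours 25 minutes layover in Chennai → 5:22 PM UTC.
Add 7 hours 33 minutes leg 3 → 12:55 AM UTC (Sep 29).
Add 7 hours 30 minutes layover in Halborough → 8:25 AM UTC.
Add 7 hours and 45 minutes leg 4 → 4:10 PM UTC.
Yangon is UTC+6:30, so local arrival = 4:10 PM + 6:30 = 10:40 PM on Sep 29.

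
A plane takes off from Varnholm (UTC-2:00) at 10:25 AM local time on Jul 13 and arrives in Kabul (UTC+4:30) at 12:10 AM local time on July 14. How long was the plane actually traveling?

7 hours 15 minutes

Departure in UTC: 10:25 AM + 2:00 = 12:25 PM on Jul 13.
Arrival in UTC: 12:10 AM − 4:30 = 7:40 PM on Jul 13.
Elapsed = 7:40 PM − 12:25 PM = 7 hours 15 minutes.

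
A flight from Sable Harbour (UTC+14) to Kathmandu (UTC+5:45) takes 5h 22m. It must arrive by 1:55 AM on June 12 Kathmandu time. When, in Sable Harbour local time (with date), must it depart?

4:48 AM on Jun 12

Target arrival in UTC: 1:55 AM − 5:45 = 8:10 PM on Jun 11.
Subtract 5 hours 22 minutes → departure 2:48 PM UTC on Jun 11.
Sable Harbour is UTC+14:00: 2:48 PM + 14:00 = 4:48 AM on Jun 12.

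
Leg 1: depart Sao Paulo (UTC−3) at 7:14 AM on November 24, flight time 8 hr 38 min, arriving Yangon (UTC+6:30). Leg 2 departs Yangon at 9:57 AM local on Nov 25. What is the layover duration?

Convert departure to UTC: 7:14 AM + 3:00 = 10:14 AM UTC on Nov 24.
Add 8 hours and 38 minutes flight time → 6:52 PM UTC.
Yangon is UTC+6:30, so local arrival = 6:52 PM + 6:30 = 1:22 AM on Nov 25.
Layover = 9:57 AM − 1:22 AM = 8 hours 35 minutes.

8 hours 35 minutes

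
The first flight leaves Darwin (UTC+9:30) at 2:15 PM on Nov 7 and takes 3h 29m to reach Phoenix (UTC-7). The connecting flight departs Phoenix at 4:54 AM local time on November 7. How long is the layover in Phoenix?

Convert departure to UTC: 2:15 PM − 9:30 = 4:45 AM UTC on Nov 7.
Add 3 hours and 29 minutes flight time → 8:14 AM UTC.
Phoenix is UTC−7:00, so local arrival = 8:14 AM − 7:00 = 1:14 AM on Nov 7.
Layover = 4:54 AM − 1:14 AM = 3 hours 40 minutes.

3 hours 40 minutes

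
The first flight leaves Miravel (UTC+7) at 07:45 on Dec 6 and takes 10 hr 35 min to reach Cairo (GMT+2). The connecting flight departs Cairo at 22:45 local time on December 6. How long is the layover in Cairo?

9 hours 25 minutes

Convert departure to UTC: 07:45 − 7:00 = 00:45 UTC on Dec 6.
Add 10 hours 35 minutes flight time → 11:20 UTC.
Cairo is UTC+2:00, so local arrival = 11:20 + 2:00 = 13:20 on Dec 6.
Layover = 22:45 − 13:20 = 9 hours 25 minutes.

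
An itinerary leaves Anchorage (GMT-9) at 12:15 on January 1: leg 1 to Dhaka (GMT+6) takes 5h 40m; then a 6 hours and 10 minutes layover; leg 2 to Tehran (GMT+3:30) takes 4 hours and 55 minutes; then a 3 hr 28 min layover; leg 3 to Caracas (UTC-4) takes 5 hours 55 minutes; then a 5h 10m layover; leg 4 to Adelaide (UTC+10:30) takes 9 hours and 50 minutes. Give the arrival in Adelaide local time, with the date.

Convert departure to UTC: 12:15 + 9:00 = 21:15 UTC on Jan 1.
Add 5 hours 40 minutes leg 1 → 02:55 UTC (Jan 2).
Add 6 hours 10 minutes layover in Dhaka → 09:05 UTC.
Add 4 hours and 55 minutes leg 2 → 14:00 UTC.
Add 3 hours and 28 minutes layover in Tehran → 17:28 UTC.
Add 5 hours 55 minutes leg 3 → 23:23 UTC.
Add 5 hours and 10 minutes layover in Caracas → 04:33 UTC (Jan 3).
Add 9 hours and 50 minutes leg 4 → 14:23 UTC.
Adelaide is UTC+10:30, so local arrival = 14:23 + 10:30 = 00:53 on Jan 4.

00:53 on January 4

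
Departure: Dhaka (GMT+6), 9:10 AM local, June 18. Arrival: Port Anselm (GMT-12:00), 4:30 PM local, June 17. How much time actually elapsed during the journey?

1 hour 20 minutes

Departure in UTC: 9:10 AM − 6:00 = 3:10 AM on Jun 18.
Arrival in UTC: 4:30 PM + 12:00 = 4:30 AM on Jun 18.
Elapsed = 4:30 AM − 3:10 AM = 1 hour 20 minutes.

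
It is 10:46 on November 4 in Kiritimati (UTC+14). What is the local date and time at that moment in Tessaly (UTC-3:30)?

17:16 on November 3

Tessaly is 17:30 behind Kiritimati.
Shift by the zone difference: 10:46 − 17:30 = 17:16 on Nov 3 in Tessaly.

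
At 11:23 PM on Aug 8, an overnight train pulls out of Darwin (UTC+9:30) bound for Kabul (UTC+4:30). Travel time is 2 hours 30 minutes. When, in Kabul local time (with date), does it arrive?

8:53 PM on Aug 8

Convert departure to UTC: 11:23 PM − 9:30 = 1:53 PM UTC on Aug 8.
Add 2 hours and 30 minutes travel time → 4:23 PM UTC.
Kabul is UTC+4:30, so local arrival = 4:23 PM + 4:30 = 8:53 PM on Aug 8.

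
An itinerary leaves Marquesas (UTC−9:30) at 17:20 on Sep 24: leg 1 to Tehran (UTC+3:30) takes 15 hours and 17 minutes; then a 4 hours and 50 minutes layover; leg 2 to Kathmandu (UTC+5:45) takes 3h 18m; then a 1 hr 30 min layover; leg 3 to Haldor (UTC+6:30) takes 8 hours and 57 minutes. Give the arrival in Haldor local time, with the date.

19:12 on Sep 26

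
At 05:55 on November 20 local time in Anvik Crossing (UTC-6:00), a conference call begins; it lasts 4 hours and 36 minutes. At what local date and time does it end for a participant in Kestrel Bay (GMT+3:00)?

19:31 on Nov 20

Convert start to UTC: 05:55 + 6:00 = 11:55 UTC on Nov 20.
Add 4 hours 36 minutes duration → 16:31 UTC.
Kestrel Bay is UTC+3:00, so local end time = 16:31 + 3:00 = 19:31 on Nov 20.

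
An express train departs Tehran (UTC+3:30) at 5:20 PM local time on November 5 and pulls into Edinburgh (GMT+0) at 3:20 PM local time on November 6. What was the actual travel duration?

Departure in UTC: 5:20 PM − 3:30 = 1:50 PM on Nov 5.
Arrival is already UTC: 3:20 PM on Nov 6.
Elapsed = 3:20 PM − 1:50 PM (+1 day) = 25 hours 30 minutes.

25 hours 30 minutes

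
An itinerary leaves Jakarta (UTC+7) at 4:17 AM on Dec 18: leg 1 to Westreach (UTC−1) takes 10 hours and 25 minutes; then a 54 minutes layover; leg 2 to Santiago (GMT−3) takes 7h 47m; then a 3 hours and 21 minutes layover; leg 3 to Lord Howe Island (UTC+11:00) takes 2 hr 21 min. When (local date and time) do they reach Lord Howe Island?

9:05 AM on December 19

Convert departure to UTC: 4:17 AM − 7:00 = 9:17 PM UTC on Dec 17.
Add 10 hours and 25 minutes leg 1 → 7:42 AM UTC (Dec 18).
Add 54 minutes layover in Westreach → 8:36 AM UTC.
Add 7 hours 47 minutes leg 2 → 4:23 PM UTC.
Add 3 hours and 21 minutes layover in Santiago → 7:44 PM UTC.
Add 2 hours 21 minutes leg 3 → 10:05 PM UTC.
Lord Howe Island is UTC+11:00, so local arrival = 10:05 PM + 11:00 = 9:05 AM on Dec 19.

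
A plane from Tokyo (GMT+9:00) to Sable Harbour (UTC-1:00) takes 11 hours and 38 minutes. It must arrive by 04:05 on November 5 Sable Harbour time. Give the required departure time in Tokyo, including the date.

02:27 on November 5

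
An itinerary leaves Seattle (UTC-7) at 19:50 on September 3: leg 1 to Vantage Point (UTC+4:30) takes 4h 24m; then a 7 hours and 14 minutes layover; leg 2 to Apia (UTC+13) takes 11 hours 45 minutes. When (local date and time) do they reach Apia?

15:13 on September 5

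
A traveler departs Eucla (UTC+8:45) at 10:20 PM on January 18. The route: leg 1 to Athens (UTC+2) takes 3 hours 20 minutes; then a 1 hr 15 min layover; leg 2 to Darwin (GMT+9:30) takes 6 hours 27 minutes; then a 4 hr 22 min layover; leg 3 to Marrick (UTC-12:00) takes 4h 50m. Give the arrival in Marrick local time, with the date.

Convert departure to UTC: 10:20 PM − 8:45 = 1:35 PM UTC on Jan 18.
Add 3 hours and 20 minutes leg 1 → 4:55 PM UTC.
Add 1 hour and 15 minutes layover in Athens → 6:10 PM UTC.
Add 6 hours 27 minutes leg 2 → 12:37 AM UTC (Jan 19).
Add 4 hours and 22 minutes layover in Darwin → 4:59 AM UTC.
Add 4 hours and 50 minutes leg 3 → 9:49 AM UTC.
Marrick is UTC−12:00, so local arrival = 9:49 AM − 12:00 = 9:49 PM on Jan 18.

9:49 PM on Jan 18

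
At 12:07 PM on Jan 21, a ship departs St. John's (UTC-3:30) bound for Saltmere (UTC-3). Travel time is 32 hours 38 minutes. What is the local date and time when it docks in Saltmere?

Convert departure to UTC: 12:07 PM + 3:30 = 3:37 PM UTC on Jan 21.
Add 32 hours and 38 minutes travel time → 12:15 AM UTC (Jan 23).
Saltmere is UTC−3:00, so local arrival = 12:15 AM − 3:00 = 9:15 PM on Jan 22.

9:15 PM on Jan 22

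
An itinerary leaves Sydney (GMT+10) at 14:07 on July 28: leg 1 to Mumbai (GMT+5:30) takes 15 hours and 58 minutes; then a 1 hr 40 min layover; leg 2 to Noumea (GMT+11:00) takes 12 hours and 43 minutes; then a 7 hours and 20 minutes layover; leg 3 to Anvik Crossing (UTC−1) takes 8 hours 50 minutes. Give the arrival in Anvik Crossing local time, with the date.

Convert departure to UTC: 14:07 − 10:00 = 04:07 UTC on Jul 28.
Add 15 hours and 58 minutes leg 1 → 20:05 UTC.
Add 1 hour and 40 minutes layover in Mumbai → 21:45 UTC.
Add 12 hours 43 minutes leg 2 → 10:28 UTC (Jul 29).
Add 7 hours 20 minutes layover in Noumea → 17:48 UTC.
Add 8 hours and 50 minutes leg 3 → 02:38 UTC (Jul 30).
Anvik Crossing is UTC−1:00, so local arrival = 02:38 − 1:00 = 01:38 on Jul 30.

01:38 on July 30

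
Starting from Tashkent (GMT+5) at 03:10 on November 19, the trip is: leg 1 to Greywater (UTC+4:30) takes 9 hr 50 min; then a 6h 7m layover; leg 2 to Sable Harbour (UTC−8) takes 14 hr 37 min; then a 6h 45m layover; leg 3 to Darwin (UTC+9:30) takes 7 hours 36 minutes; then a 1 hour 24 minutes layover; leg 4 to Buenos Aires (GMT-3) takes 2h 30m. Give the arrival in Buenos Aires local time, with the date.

19:59 on November 20

Convert departure to UTC: 03:10 − 5:00 = 22:10 UTC on Nov 18.
Add 9 hours and 50 minutes leg 1 → 08:00 UTC (Nov 19).
Add 6 hours and 7 minutes layover in Greywater → 14:07 UTC.
Add 14 hours and 37 minutes leg 2 → 04:44 UTC (Nov 20).
Add 6 hours 45 minutes layover in Sable Harbour → 11:29 UTC.
Add 7 hours and 36 minutes leg 3 → 19:05 UTC.
Add 1 hour 24 minutes layover in Darwin → 20:29 UTC.
Add 2 hours 30 minutes leg 4 → 22:59 UTC.
Buenos Aires is UTC−3:00, so local arrival = 22:59 − 3:00 = 19:59 on Nov 20.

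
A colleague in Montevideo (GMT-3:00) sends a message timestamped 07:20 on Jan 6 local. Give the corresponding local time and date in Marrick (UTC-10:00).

Marrick is 7:00 behind Montevideo.
Shift by the zone difference: 07:20 − 7:00 = 00:20 on Jan 6 in Marrick.

00:20 on January 6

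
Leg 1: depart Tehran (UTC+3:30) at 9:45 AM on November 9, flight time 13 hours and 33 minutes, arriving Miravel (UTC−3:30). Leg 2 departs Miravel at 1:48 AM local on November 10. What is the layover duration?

Convert departure to UTC: 9:45 AM − 3:30 = 6:15 AM UTC on Nov 9.
Add 13 hours and 33 minutes flight time → 7:48 PM UTC.
Miravel is UTC−3:30, so local arrival = 7:48 PM − 3:30 = 4:18 PM on Nov 9.
Layover = 1:48 AM − 4:18 PM (+1 day) = 9 hours 30 minutes.

9 hours 30 minutes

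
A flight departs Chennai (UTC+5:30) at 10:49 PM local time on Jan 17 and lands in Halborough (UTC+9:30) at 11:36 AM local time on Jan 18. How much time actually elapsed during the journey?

8 hours 47 minutes

Halborough is 4:00 ahead of Chennai.
Clock-face elapsed time (ignoring zones) is 12 hours 47 minutes.
Actual elapsed = 12 hours 47 minutes − 4:00 = 8 hours 47 minutes.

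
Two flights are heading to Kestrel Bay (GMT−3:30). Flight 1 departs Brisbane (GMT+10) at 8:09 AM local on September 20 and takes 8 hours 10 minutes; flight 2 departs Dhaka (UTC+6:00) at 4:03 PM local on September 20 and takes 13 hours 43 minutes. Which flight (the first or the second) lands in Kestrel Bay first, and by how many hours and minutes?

the first, by 17 hours 27 minutes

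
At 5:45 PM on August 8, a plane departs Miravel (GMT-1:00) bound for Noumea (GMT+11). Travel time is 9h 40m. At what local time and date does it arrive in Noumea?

3:25 PM on August 9

Convert departure to UTC: 5:45 PM + 1:00 = 6:45 PM UTC on Aug 8.
Add 9 hours 40 minutes travel time → 4:25 AM UTC (Aug 9).
Noumea is UTC+11:00, so local arrival = 4:25 AM + 11:00 = 3:25 PM on Aug 9.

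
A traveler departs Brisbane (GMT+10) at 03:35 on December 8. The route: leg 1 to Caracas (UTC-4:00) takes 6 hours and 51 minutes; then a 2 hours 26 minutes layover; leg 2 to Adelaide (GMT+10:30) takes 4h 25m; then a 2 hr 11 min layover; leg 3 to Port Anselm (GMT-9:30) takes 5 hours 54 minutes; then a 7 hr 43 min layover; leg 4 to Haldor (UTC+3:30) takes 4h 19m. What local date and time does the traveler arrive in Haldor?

06:54 on Dec 9

Convert departure to UTC: 03:35 − 10:00 = 17:35 UTC on Dec 7.
Add 6 hours 51 minutes leg 1 → 00:26 UTC (Dec 8).
Add 2 hours 26 minutes layover in Caracas → 02:52 UTC.
Add 4 hours and 25 minutes leg 2 → 07:17 UTC.
Add 2 hours 11 minutes layover in Adelaide → 09:28 UTC.
Add 5 hours and 54 minutes leg 3 → 15:22 UTC.
Add 7 hours and 43 minutes layover in Port Anselm → 23:05 UTC.
Add 4 hours and 19 minutes leg 4 → 03:24 UTC (Dec 9).
Haldor is UTC+3:30, so local arrival = 03:24 + 3:30 = 06:54 on Dec 9.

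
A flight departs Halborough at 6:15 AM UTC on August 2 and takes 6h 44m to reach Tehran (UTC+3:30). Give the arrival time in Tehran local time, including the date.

Departure is given in UTC: 6:15 AM on Aug 2.
Add 6 hours 44 minutes → 12:59 PM UTC.
Tehran is UTC+3:30: 12:59 PM + 3:30 = 4:29 PM on Aug 2.

4:29 PM on Aug 2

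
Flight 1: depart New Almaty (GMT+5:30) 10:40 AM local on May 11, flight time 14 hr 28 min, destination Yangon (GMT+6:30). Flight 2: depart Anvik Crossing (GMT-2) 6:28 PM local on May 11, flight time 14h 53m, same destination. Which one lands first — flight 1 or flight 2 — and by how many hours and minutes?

Flight 1 in UTC: 10:40 AM − 5:30 = 5:10 AM on May 11.
+14 hours 28 minutes → arrive 7:38 PM UTC on May 11.
Flight 2 in UTC: 6:28 PM + 2:00 = 8:28 PM on May 11.
+14 hours 53 minutes → arrive 11:21 AM UTC on May 12.
Flight 1 lands earlier by 15 hours 43 minutes.

the first, by 15 hours 43 minutes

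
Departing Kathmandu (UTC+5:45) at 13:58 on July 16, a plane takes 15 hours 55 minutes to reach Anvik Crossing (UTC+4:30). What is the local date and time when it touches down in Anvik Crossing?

04:38 on July 17

Convert departure to UTC: 13:58 − 5:45 = 08:13 UTC on Jul 16.
Add 15 hours and 55 minutes travel time → 00:08 UTC (Jul 17).
Anvik Crossing is UTC+4:30, so local arrival = 00:08 + 4:30 = 04:38 on Jul 17.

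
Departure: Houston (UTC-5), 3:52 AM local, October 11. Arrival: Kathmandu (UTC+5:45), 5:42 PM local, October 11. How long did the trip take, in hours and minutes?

Departure in UTC: 3:52 AM + 5:00 = 8:52 AM on Oct 11.
Arrival in UTC: 5:42 PM − 5:45 = 11:57 AM on Oct 11.
Elapsed = 11:57 AM − 8:52 AM = 3 hours 5 minutes.

3 hours 5 minutes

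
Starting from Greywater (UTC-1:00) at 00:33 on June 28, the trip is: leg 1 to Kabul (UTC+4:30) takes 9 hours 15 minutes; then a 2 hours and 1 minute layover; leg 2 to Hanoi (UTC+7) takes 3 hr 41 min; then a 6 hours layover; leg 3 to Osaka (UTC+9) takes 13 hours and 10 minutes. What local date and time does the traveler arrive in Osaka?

Convert departure to UTC: 00:33 + 1:00 = 01:33 UTC on Jun 28.
Add 9 hours 15 minutes leg 1 → 10:48 UTC.
Add 2 hours 1 minute layover in Kabul → 12:49 UTC.
Add 3 hours 41 minutes leg 2 → 16:30 UTC.
Add 6 hours layover in Hanoi → 22:30 UTC.
Add 13 hours and 10 minutes leg 3 → 11:40 UTC (Jun 29).
Osaka is UTC+9:00, so local arrival = 11:40 + 9:00 = 20:40 on Jun 29.

20:40 on June 29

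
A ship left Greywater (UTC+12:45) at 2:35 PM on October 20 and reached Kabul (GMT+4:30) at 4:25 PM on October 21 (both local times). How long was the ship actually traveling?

Kabul is 8:15 behind Greywater.
Clock-face elapsed time (ignoring zones) is 25 hours 50 minutes.
Actual elapsed = 25 hours 50 minutes + 8:15 = 34 hours 5 minutes.

34 hours 5 minutes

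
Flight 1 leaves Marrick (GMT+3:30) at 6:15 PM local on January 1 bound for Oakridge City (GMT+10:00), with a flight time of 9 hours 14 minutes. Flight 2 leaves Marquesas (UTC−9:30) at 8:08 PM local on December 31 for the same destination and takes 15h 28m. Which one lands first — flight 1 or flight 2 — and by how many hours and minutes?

the second, by 2 hours 53 minutes

Flight 1 in UTC: 6:15 PM − 3:30 = 2:45 PM on Jan 1.
+9 hours 14 minutes → arrive 11:59 PM UTC on Jan 1.
Flight 2 in UTC: 8:08 PM + 9:30 = 5:38 AM on Jan 1.
+15 hours 28 minutes → arrive 9:06 PM UTC on Jan 1.
Flight 2 lands earlier by 2 hours 53 minutes.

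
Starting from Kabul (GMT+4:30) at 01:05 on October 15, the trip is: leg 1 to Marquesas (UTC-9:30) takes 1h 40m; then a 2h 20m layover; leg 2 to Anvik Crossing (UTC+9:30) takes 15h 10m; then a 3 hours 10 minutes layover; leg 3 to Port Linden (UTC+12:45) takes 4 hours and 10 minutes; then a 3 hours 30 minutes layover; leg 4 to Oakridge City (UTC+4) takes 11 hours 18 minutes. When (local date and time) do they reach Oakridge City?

Convert departure to UTC: 01:05 − 4:30 = 20:35 UTC on Oct 14.
Add 1 hour 40 minutes leg 1 → 22:15 UTC.
Add 2 hours and 20 minutes layover in Marquesas → 00:35 UTC (Oct 15).
Add 15 hours 10 minutes leg 2 → 15:45 UTC.
Add 3 hours and 10 minutes layover in Anvik Crossing → 18:55 UTC.
Add 4 hours 10 minutes leg 3 → 23:05 UTC.
Add 3 hours 30 minutes layover in Port Linden → 02:35 UTC (Oct 16).
Add 11 hours 18 minutes leg 4 → 13:53 UTC.
Oakridge City is UTC+4:00, so local arrival = 13:53 + 4:00 = 17:53 on Oct 16.

17:53 on October 16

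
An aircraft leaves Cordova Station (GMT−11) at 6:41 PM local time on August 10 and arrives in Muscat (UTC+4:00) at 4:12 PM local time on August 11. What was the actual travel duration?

6 hours 31 minutes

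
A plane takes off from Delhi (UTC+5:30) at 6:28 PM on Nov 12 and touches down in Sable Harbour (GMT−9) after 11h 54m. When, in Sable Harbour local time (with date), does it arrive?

3:52 PM on November 12

Sable Harbour is 14:30 behind Delhi.
After 11 hours 54 minutes it is 6:22 AM (Nov 13) in Delhi.
Shift by the zone difference: 6:22 AM − 14:30 = 3:52 PM on Nov 12 in Sable Harbour.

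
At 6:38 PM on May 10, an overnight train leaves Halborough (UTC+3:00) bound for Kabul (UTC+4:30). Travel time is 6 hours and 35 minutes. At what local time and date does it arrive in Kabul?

2:43 AM on May 11

Convert departure to UTC: 6:38 PM − 3:00 = 3:38 PM UTC on May 10.
Add 6 hours and 35 minutes travel time → 10:13 PM UTC.
Kabul is UTC+4:30, so local arrival = 10:13 PM + 4:30 = 2:43 AM on May 11.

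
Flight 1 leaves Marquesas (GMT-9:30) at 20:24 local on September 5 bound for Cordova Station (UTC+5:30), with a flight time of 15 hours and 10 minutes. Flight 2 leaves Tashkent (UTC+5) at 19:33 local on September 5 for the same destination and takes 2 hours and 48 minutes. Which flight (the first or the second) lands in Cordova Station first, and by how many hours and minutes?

the second, by 27 hours 43 minutes

Flight 1 in UTC: 20:24 + 9:30 = 05:54 on Sep 6.
+15 hours and 10 minutes → arrive 21:04 UTC on Sep 6.
Flight 2 in UTC: 19:33 − 5:00 = 14:33 on Sep 5.
+2 hours and 48 minutes → arrive 17:21 UTC on Sep 5.
Flight 2 lands earlier by 27 hours 43 minutes.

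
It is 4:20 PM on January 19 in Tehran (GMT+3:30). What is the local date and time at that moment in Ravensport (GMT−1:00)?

In UTC: 4:20 PM − 3:30 = 12:50 PM on Jan 19.
Ravensport is UTC−1:00: 12:50 PM − 1:00 = 11:50 AM on Jan 19.

11:50 AM on January 19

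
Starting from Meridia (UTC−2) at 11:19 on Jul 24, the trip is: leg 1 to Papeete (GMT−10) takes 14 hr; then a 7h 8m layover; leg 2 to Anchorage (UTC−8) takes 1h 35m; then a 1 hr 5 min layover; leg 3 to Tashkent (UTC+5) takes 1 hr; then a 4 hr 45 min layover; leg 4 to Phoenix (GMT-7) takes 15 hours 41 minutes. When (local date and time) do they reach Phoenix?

Convert departure to UTC: 11:19 + 2:00 = 13:19 UTC on Jul 24.
Add 14 hours leg 1 → 03:19 UTC (Jul 25).
Add 7 hours 8 minutes layover in Papeete → 10:27 UTC.
Add 1 hour 35 minutes leg 2 → 12:02 UTC.
Add 1 hour 5 minutes layover in Anchorage → 13:07 UTC.
Add 1 hour leg 3 → 14:07 UTC.
Add 4 hours 45 minutes layover in Tashkent → 18:52 UTC.
Add 15 hours and 41 minutes leg 4 → 10:33 UTC (Jul 26).
Phoenix is UTC−7:00, so local arrival = 10:33 − 7:00 = 03:33 on Jul 26.

03:33 on July 26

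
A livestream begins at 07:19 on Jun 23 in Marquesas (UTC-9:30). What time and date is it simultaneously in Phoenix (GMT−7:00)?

In UTC: 07:19 + 9:30 = 16:49 on Jun 23.
Phoenix is UTC−7:00: 16:49 − 7:00 = 09:49 on Jun 23.

09:49 on June 23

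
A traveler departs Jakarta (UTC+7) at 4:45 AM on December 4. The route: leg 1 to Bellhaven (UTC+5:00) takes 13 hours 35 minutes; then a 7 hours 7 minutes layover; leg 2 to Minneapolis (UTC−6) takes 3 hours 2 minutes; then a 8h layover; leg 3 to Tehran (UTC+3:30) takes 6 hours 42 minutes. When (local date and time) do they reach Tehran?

3:41 PM on December 5

Convert departure to UTC: 4:45 AM − 7:00 = 9:45 PM UTC on Dec 3.
Add 13 hours 35 minutes leg 1 → 11:20 AM UTC (Dec 4).
Add 7 hours 7 minutes layover in Bellhaven → 6:27 PM UTC.
Add 3 hours and 2 minutes leg 2 → 9:29 PM UTC.
Add 8 hours layover in Minneapolis → 5:29 AM UTC (Dec 5).
Add 6 hours and 42 minutes leg 3 → 12:11 PM UTC.
Tehran is UTC+3:30, so local arrival = 12:11 PM + 3:30 = 3:41 PM on Dec 5.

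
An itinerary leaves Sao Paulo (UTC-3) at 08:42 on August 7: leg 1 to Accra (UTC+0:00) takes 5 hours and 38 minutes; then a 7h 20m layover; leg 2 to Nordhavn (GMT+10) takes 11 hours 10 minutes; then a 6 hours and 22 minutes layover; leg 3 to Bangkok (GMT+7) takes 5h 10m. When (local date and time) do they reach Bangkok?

Convert departure to UTC: 08:42 + 3:00 = 11:42 UTC on Aug 7.
Add 5 hours 38 minutes leg 1 → 17:20 UTC.
Add 7 hours 20 minutes layover in Accra → 00:40 UTC (Aug 8).
Add 11 hours 10 minutes leg 2 → 11:50 UTC.
Add 6 hours 22 minutes layover in Nordhavn → 18:12 UTC.
Add 5 hours 10 minutes leg 3 → 23:22 UTC.
Bangkok is UTC+7:00, so local arrival = 23:22 + 7:00 = 06:22 on Aug 9.

06:22 on Aug 9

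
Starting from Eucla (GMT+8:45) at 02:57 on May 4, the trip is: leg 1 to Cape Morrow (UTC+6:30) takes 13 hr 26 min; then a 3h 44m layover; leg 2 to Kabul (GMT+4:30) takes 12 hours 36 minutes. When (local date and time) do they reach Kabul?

04:28 on May 5

Convert departure to UTC: 02:57 − 8:45 = 18:12 UTC on May 3.
Add 13 hours and 26 minutes leg 1 → 07:38 UTC (May 4).
Add 3 hours and 44 minutes layover in Cape Morrow → 11:22 UTC.
Add 12 hours 36 minutes leg 2 → 23:58 UTC.
Kabul is UTC+4:30, so local arrival = 23:58 + 4:30 = 04:28 on May 5.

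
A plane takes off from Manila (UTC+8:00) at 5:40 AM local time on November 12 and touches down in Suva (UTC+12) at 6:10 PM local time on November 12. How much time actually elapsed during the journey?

Departure in UTC: 5:40 AM − 8:00 = 9:40 PM on Nov 11.
Arrival in UTC: 6:10 PM − 12:00 = 6:10 AM on Nov 12.
Elapsed = 6:10 AM − 9:40 PM (+1 day) = 8 hours 30 minutes.

8 hours 30 minutes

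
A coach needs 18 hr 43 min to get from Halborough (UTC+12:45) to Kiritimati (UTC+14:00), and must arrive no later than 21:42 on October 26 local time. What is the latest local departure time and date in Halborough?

01:44 on October 26

Target arrival in UTC: 21:42 − 14:00 = 07:42 on Oct 26.
Subtract 18 hours and 43 minutes → departure 12:59 UTC on Oct 25.
Halborough is UTC+12:45: 12:59 + 12:45 = 01:44 on Oct 26.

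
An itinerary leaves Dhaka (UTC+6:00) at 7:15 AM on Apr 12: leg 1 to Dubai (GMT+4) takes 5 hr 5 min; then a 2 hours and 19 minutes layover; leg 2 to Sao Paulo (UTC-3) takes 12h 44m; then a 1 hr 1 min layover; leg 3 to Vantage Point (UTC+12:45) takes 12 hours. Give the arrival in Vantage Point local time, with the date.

11:09 PM on Apr 13

Convert departure to UTC: 7:15 AM − 6:00 = 1:15 AM UTC on Apr 12.
Add 5 hours 5 minutes leg 1 → 6:20 AM UTC.
Add 2 hours and 19 minutes layover in Dubai → 8:39 AM UTC.
Add 12 hours and 44 minutes leg 2 → 9:23 PM UTC.
Add 1 hour and 1 minute layover in Sao Paulo → 10:24 PM UTC.
Add 12 hours leg 3 → 10:24 AM UTC (Apr 13).
Vantage Point is UTC+12:45, so local arrival = 10:24 AM + 12:45 = 11:09 PM on Apr 13.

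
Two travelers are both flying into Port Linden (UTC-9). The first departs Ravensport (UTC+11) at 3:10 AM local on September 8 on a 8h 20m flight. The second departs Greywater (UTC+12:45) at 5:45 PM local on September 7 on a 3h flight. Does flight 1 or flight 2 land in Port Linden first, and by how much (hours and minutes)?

the second, by 16 hours 30 minutes

Flight 1 in UTC: 3:10 AM − 11:00 = 4:10 PM on Sep 7.
+8 hours 20 minutes → arrive 12:30 AM UTC on Sep 8.
Flight 2 in UTC: 5:45 PM − 12:45 = 5:00 AM on Sep 7.
+3 hours → arrive 8:00 AM UTC on Sep 7.
Flight 2 lands earlier by 16 hours 30 minutes.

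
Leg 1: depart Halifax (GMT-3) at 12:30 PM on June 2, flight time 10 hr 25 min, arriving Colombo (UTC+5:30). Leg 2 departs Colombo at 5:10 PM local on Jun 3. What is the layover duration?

9 hours 45 minutes

Convert departure to UTC: 12:30 PM + 3:00 = 3:30 PM UTC on Jun 2.
Add 10 hours and 25 minutes flight time → 1:55 AM UTC (Jun 3).
Colombo is UTC+5:30, so local arrival = 1:55 AM + 5:30 = 7:25 AM on Jun 3.
Layover = 5:10 PM − 7:25 AM = 9 hours 45 minutes.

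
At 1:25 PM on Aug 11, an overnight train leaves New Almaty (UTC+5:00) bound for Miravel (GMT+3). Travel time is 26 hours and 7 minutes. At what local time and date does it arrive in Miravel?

1:32 PM on August 12

Convert departure to UTC: 1:25 PM − 5:00 = 8:25 AM UTC on Aug 11.
Add 26 hours and 7 minutes travel time → 10:32 AM UTC (Aug 12).
Miravel is UTC+3:00, so local arrival = 10:32 AM + 3:00 = 1:32 PM on Aug 12.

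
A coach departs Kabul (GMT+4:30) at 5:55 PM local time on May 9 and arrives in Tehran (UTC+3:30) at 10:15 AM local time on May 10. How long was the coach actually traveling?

Departure in UTC: 5:55 PM − 4:30 = 1:25 PM on May 9.
Arrival in UTC: 10:15 AM − 3:30 = 6:45 AM on May 10.
Elapsed = 6:45 AM − 1:25 PM (+1 day) = 17 hours 20 minutes.

17 hours 20 minutes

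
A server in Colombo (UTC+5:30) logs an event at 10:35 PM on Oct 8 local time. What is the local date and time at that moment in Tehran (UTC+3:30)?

8:35 PM on October 8

Tehran is 2:00 behind Colombo.
Shift by the zone difference: 10:35 PM − 2:00 = 8:35 PM on Oct 8 in Tehran.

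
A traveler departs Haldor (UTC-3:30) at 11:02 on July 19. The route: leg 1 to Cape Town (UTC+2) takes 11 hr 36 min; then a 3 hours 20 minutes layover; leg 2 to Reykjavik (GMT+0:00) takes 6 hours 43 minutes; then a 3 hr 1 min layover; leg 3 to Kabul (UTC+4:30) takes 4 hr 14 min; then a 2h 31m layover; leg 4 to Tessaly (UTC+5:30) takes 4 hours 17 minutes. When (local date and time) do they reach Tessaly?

Convert departure to UTC: 11:02 + 3:30 = 14:32 UTC on Jul 19.
Add 11 hours and 36 minutes leg 1 → 02:08 UTC (Jul 20).
Add 3 hours and 20 minutes layover in Cape Town → 05:28 UTC.
Add 6 hours and 43 minutes leg 2 → 12:11 UTC.
Add 3 hours 1 minute layover in Reykjavik → 15:12 UTC.
Add 4 hours 14 minutes leg 3 → 19:26 UTC.
Add 2 hours 31 minutes layover in Kabul → 21:57 UTC.
Add 4 hours and 17 minutes leg 4 → 02:14 UTC (Jul 21).
Tessaly is UTC+5:30, so local arrival = 02:14 + 5:30 = 07:44 on Jul 21.

07:44 on July 21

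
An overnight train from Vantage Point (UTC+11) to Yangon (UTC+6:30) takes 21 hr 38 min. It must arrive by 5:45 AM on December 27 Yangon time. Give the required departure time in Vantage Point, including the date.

12:37 PM on December 26

Target arrival in UTC: 5:45 AM − 6:30 = 11:15 PM on Dec 26.
Subtract 21 hours 38 minutes → departure 1:37 AM UTC on Dec 26.
Vantage Point is UTC+11:00: 1:37 AM + 11:00 = 12:37 PM on Dec 26.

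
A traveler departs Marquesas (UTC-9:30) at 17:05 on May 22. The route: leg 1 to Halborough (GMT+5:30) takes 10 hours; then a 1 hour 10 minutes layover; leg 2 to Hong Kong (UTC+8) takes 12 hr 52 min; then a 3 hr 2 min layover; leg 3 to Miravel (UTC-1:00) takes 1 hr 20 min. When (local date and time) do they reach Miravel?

05:59 on May 24

Convert departure to UTC: 17:05 + 9:30 = 02:35 UTC on May 23.
Add 10 hours leg 1 → 12:35 UTC.
Add 1 hour and 10 minutes layover in Halborough → 13:45 UTC.
Add 12 hours and 52 minutes leg 2 → 02:37 UTC (May 24).
Add 3 hours and 2 minutes layover in Hong Kong → 05:39 UTC.
Add 1 hour and 20 minutes leg 3 → 06:59 UTC.
Miravel is UTC−1:00, so local arrival = 06:59 − 1:00 = 05:59 on May 24.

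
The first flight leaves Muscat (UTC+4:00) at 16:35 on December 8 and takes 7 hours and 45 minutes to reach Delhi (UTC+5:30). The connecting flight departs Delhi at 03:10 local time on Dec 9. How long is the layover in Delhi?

Convert departure to UTC: 16:35 − 4:00 = 12:35 UTC on Dec 8.
Add 7 hours and 45 minutes flight time → 20:20 UTC.
Delhi is UTC+5:30, so local arrival = 20:20 + 5:30 = 01:50 on Dec 9.
Layover = 03:10 − 01:50 = 1 hour 20 minutes.

1 hour 20 minutes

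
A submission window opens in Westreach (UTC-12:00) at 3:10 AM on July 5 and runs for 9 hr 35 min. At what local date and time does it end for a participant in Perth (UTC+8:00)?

Convert start to UTC: 3:10 AM + 12:00 = 3:10 PM UTC on Jul 5.
Add 9 hours and 35 minutes duration → 12:45 AM UTC (Jul 6).
Perth is UTC+8:00, so local end time = 12:45 AM + 8:00 = 8:45 AM on Jul 6.

8:45 AM on Jul 6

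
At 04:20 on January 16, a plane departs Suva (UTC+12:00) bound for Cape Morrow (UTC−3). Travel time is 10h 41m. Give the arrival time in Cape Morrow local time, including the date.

Cape Morrow is 15:00 behind Suva.
After 10 hours 41 minutes it is 15:01 in Suva.
Shift by the zone difference: 15:01 − 15:00 = 00:01 on Jan 16 in Cape Morrow.

00:01 on Jan 16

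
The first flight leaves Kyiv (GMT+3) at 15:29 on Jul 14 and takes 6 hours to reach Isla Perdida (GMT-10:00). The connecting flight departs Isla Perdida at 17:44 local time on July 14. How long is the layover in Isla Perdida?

9 hours 15 minutes

Convert departure to UTC: 15:29 − 3:00 = 12:29 UTC on Jul 14.
Add 6 hours flight time → 18:29 UTC.
Isla Perdida is UTC−10:00, so local arrival = 18:29 − 10:00 = 08:29 on Jul 14.
Layover = 17:44 − 08:29 = 9 hours 15 minutes.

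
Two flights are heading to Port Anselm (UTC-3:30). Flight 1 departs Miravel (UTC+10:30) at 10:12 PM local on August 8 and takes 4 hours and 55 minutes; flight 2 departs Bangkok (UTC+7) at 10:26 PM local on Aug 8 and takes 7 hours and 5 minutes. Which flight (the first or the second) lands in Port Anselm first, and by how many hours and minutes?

Flight 1 in UTC: 10:12 PM − 10:30 = 11:42 AM on Aug 8.
+4 hours and 55 minutes → arrive 4:37 PM UTC on Aug 8.
Flight 2 in UTC: 10:26 PM − 7:00 = 3:26 PM on Aug 8.
+7 hours 5 minutes → arrive 10:31 PM UTC on Aug 8.
Flight 1 lands earlier by 5 hours 54 minutes.

the first, by 5 hours 54 minutes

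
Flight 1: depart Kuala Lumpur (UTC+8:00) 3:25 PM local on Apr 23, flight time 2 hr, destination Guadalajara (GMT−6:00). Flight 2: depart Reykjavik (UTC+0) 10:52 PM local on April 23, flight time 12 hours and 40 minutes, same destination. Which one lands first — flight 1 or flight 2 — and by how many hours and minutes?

Flight 1 in UTC: 3:25 PM − 8:00 = 7:25 AM on Apr 23.
+2 hours → arrive 9:25 AM UTC on Apr 23.
Flight 2 departs at 10:52 PM UTC (Apr 23).
+12 hours 40 minutes → arrive 11:32 AM UTC on Apr 24.
Flight 1 lands earlier by 26 hours 7 minutes.

the first, by 26 hours 7 minutes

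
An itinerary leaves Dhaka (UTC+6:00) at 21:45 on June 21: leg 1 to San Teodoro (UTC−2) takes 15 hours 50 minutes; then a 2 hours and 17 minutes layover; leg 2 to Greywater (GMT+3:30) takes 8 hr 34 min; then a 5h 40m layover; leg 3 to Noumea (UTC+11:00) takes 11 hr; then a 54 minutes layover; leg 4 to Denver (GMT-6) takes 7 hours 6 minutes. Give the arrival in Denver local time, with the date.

13:06 on June 23

Convert departure to UTC: 21:45 − 6:00 = 15:45 UTC on Jun 21.
Add 15 hours 50 minutes leg 1 → 07:35 UTC (Jun 22).
Add 2 hours and 17 minutes layover in San Teodoro → 09:52 UTC.
Add 8 hours 34 minutes leg 2 → 18:26 UTC.
Add 5 hours and 40 minutes layover in Greywater → 00:06 UTC (Jun 23).
Add 11 hours leg 3 → 11:06 UTC.
Add 54 minutes layover in Noumea → 12:00 UTC.
Add 7 hours 6 minutes leg 4 → 19:06 UTC.
Denver is UTC−6:00, so local arrival = 19:06 − 6:00 = 13:06 on Jun 23.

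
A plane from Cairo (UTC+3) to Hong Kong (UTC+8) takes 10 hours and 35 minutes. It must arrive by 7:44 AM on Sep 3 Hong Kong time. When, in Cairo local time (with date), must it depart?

4:09 PM on September 2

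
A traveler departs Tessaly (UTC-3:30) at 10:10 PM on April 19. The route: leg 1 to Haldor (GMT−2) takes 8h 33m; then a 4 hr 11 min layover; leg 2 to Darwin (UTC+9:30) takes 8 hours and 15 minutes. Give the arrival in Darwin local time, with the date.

8:09 AM on April 21

Convert departure to UTC: 10:10 PM + 3:30 = 1:40 AM UTC on Apr 20.
Add 8 hours 33 minutes leg 1 → 10:13 AM UTC.
Add 4 hours and 11 minutes layover in Haldor → 2:24 PM UTC.
Add 8 hours and 15 minutes leg 2 → 10:39 PM UTC.
Darwin is UTC+9:30, so local arrival = 10:39 PM + 9:30 = 8:09 AM on Apr 21.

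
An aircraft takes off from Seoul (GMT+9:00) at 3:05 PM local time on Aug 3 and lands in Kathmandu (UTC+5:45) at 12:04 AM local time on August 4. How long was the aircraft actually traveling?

Departure in UTC: 3:05 PM − 9:00 = 6:05 AM on Aug 3.
Arrival in UTC: 12:04 AM − 5:45 = 6:19 PM on Aug 3.
Elapsed = 6:19 PM − 6:05 AM = 12 hours 14 minutes.

12 hours 14 minutes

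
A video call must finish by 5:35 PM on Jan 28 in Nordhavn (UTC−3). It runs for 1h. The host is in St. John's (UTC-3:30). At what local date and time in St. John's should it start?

4:05 PM on Jan 28

Target end time in UTC: 5:35 PM + 3:00 = 8:35 PM on Jan 28.
Subtract 1 hour → start 7:35 PM UTC on Jan 28.
St. John's is UTC−3:30: 7:35 PM − 3:30 = 4:05 PM on Jan 28.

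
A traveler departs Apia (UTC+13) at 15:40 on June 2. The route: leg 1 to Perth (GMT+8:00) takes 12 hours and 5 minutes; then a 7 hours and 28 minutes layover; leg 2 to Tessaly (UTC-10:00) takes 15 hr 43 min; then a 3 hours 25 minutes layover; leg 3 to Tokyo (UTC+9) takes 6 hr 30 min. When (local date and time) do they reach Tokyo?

Convert departure to UTC: 15:40 − 13:00 = 02:40 UTC on Jun 2.
Add 12 hours and 5 minutes leg 1 → 14:45 UTC.
Add 7 hours and 28 minutes layover in Perth → 22:13 UTC.
Add 15 hours and 43 minutes leg 2 → 13:56 UTC (Jun 3).
Add 3 hours and 25 minutes layover in Tessaly → 17:21 UTC.
Add 6 hours 30 minutes leg 3 → 23:51 UTC.
Tokyo is UTC+9:00, so local arrival = 23:51 + 9:00 = 08:51 on Jun 4.

08:51 on June 4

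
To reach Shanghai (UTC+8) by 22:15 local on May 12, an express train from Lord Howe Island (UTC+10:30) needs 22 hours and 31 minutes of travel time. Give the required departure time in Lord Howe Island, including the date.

Target arrival in UTC: 22:15 − 8:00 = 14:15 on May 12.
Subtract 22 hours 31 minutes → departure 15:44 UTC on May 11.
Lord Howe Island is UTC+10:30: 15:44 + 10:30 = 02:14 on May 12.

02:14 on May 12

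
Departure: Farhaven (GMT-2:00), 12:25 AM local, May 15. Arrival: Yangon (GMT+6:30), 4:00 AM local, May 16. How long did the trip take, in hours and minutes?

19 hours 5 minutes

Departure in UTC: 12:25 AM + 2:00 = 2:25 AM on May 15.
Arrival in UTC: 4:00 AM − 6:30 = 9:30 PM on May 15.
Elapsed = 9:30 PM − 2:25 AM = 19 hours 5 minutes.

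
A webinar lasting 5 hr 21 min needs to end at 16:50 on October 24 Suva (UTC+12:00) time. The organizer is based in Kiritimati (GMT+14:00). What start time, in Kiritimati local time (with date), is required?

13:29 on October 24

Target end time in UTC: 16:50 − 12:00 = 04:50 on Oct 24.
Subtract 5 hours 21 minutes → start 23:29 UTC on Oct 23.
Kiritimati is UTC+14:00: 23:29 + 14:00 = 13:29 on Oct 24.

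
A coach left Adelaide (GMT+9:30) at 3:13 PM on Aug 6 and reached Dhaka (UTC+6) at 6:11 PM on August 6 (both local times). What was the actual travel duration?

6 hours 28 minutes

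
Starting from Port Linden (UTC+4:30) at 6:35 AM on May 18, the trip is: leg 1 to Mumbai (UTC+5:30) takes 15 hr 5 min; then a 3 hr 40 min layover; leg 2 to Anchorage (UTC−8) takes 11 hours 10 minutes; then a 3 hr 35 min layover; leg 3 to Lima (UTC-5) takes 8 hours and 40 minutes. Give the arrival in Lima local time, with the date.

Convert departure to UTC: 6:35 AM − 4:30 = 2:05 AM UTC on May 18.
Add 15 hours and 5 minutes leg 1 → 5:10 PM UTC.
Add 3 hours 40 minutes layover in Mumbai → 8:50 PM UTC.
Add 11 hours and 10 minutes leg 2 → 8:00 AM UTC (May 19).
Add 3 hours and 35 minutes layover in Anchorage → 11:35 AM UTC.
Add 8 hours 40 minutes leg 3 → 8:15 PM UTC.
Lima is UTC−5:00, so local arrival = 8:15 PM − 5:00 = 3:15 PM on May 19.

3:15 PM on May 19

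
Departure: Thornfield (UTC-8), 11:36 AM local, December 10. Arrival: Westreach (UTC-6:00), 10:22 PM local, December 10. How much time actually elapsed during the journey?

8 hours 46 minutes

Departure in UTC: 11:36 AM + 8:00 = 7:36 PM on Dec 10.
Arrival in UTC: 10:22 PM + 6:00 = 4:22 AM on Dec 11.
Elapsed = 4:22 AM − 7:36 PM (+1 day) = 8 hours 46 minutes.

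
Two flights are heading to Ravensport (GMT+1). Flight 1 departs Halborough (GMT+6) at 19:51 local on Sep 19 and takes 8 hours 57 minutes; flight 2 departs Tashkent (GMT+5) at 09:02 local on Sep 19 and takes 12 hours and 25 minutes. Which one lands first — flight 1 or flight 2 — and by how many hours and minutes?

Flight 1 in UTC: 19:51 − 6:00 = 13:51 on Sep 19.
+8 hours 57 minutes → arrive 22:48 UTC on Sep 19.
Flight 2 in UTC: 09:02 − 5:00 = 04:02 on Sep 19.
+12 hours and 25 minutes → arrive 16:27 UTC on Sep 19.
Flight 2 lands earlier by 6 hours 21 minutes.

the second, by 6 hours 21 minutes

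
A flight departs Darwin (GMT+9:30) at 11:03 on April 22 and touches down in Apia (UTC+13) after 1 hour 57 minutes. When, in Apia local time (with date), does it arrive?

16:30 on April 22

Convert departure to UTC: 11:03 − 9:30 = 01:33 UTC on Apr 22.
Add 1 hour and 57 minutes travel time → 03:30 UTC.
Apia is UTC+13:00, so local arrival = 03:30 + 13:00 = 16:30 on Apr 22.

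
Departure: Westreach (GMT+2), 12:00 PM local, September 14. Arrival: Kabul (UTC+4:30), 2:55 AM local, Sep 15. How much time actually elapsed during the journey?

12 hours 25 minutes

Kabul is 2:30 ahead of Westreach.
Clock-face elapsed time (ignoring zones) is 14 hours 55 minutes.
Actual elapsed = 14 hours 55 minutes − 2:30 = 12 hours 25 minutes.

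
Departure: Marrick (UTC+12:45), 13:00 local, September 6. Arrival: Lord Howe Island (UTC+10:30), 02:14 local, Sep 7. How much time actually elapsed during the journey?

15 hours 29 minutes

Departure in UTC: 13:00 − 12:45 = 00:15 on Sep 6.
Arrival in UTC: 02:14 − 10:30 = 15:44 on Sep 6.
Elapsed = 15:44 − 00:15 = 15 hours 29 minutes.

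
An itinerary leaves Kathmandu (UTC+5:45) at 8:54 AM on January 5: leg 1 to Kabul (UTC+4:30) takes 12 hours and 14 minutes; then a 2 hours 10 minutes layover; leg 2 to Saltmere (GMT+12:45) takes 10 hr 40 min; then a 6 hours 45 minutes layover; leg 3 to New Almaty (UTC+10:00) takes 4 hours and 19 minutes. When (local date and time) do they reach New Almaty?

Convert departure to UTC: 8:54 AM − 5:45 = 3:09 AM UTC on Jan 5.
Add 12 hours 14 minutes leg 1 → 3:23 PM UTC.
Add 2 hours and 10 minutes layover in Kabul → 5:33 PM UTC.
Add 10 hours and 40 minutes leg 2 → 4:13 AM UTC (Jan 6).
Add 6 hours 45 minutes layover in Saltmere → 10:58 AM UTC.
Add 4 hours 19 minutes leg 3 → 3:17 PM UTC.
New Almaty is UTC+10:00, so local arrival = 3:17 PM + 10:00 = 1:17 AM on Jan 7.

1:17 AM on Jan 7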